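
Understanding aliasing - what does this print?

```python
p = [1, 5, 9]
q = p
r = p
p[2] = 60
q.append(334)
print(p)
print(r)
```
[1, 5, 60, 334]
[1, 5, 60, 334]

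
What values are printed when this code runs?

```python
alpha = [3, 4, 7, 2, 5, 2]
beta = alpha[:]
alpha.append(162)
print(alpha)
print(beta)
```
[3, 4, 7, 2, 5, 2, 162]
[3, 4, 7, 2, 5, 2]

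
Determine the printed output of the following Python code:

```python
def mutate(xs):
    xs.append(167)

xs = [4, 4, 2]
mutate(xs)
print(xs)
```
[4, 4, 2, 167]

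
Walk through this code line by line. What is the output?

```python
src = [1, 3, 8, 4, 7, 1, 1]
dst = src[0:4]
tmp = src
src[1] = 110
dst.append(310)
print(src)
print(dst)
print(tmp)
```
[1, 110, 8, 4, 7, 1, 1]
[1, 3, 8, 4, 310]
[1, 110, 8, 4, 7, 1, 1]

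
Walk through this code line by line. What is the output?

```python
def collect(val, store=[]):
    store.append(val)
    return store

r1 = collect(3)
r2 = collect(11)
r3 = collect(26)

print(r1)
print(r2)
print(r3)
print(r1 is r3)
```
[3, 11, 26]
[3, 11, 26]
[3, 11, 26]
True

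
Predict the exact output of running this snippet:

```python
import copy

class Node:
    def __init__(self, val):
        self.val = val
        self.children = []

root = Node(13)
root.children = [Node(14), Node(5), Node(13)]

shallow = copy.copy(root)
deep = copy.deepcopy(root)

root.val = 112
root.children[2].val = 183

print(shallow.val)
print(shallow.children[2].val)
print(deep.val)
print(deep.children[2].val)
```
13
183
13
13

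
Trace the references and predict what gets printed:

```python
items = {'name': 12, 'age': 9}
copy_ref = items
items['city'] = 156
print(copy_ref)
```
{'name': 12, 'age': 9, 'city': 156}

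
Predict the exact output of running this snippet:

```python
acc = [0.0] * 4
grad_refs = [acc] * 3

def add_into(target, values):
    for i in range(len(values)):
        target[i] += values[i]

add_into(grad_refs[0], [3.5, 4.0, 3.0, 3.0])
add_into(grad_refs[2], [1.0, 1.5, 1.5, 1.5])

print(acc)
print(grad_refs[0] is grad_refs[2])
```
[4.5, 5.5, 4.5, 4.5]
True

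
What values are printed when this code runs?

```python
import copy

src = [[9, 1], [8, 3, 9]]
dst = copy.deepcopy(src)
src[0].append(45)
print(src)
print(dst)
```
[[9, 1, 45], [8, 3, 9]]
[[9, 1], [8, 3, 9]]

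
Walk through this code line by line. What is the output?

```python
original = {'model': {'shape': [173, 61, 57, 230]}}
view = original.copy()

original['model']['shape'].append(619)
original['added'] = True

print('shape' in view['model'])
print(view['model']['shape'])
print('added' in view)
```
True
[173, 61, 57, 230, 619]
False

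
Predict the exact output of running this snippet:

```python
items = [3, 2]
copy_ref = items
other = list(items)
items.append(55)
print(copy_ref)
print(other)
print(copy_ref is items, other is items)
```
[3, 2, 55]
[3, 2]
True False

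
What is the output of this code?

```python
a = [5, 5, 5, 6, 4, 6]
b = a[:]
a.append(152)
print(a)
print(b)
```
[5, 5, 5, 6, 4, 6, 152]
[5, 5, 5, 6, 4, 6]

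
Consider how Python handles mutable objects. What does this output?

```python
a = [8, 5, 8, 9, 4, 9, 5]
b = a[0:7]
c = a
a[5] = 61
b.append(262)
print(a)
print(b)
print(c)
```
[8, 5, 8, 9, 4, 61, 5]
[8, 5, 8, 9, 4, 9, 5, 262]
[8, 5, 8, 9, 4, 61, 5]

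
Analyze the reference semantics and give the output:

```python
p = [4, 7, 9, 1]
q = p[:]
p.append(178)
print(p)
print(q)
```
[4, 7, 9, 1, 178]
[4, 7, 9, 1]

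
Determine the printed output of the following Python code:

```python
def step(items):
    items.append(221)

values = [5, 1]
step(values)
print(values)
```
[5, 1, 221]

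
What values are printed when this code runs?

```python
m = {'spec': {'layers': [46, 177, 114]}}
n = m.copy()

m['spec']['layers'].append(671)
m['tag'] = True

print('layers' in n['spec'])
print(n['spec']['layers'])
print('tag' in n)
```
True
[46, 177, 114, 671]
False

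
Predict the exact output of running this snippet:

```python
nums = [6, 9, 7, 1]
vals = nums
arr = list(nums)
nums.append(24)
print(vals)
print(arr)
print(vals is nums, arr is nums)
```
[6, 9, 7, 1, 24]
[6, 9, 7, 1]
True False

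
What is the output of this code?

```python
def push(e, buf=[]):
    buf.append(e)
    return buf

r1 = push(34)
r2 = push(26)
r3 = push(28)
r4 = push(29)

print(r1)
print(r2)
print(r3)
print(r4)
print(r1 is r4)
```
[34, 26, 28, 29]
[34, 26, 28, 29]
[34, 26, 28, 29]
[34, 26, 28, 29]
True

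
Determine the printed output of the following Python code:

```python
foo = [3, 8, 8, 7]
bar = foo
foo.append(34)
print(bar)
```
[3, 8, 8, 7, 34]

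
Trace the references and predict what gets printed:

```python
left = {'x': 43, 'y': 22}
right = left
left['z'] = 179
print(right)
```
{'x': 43, 'y': 22, 'z': 179}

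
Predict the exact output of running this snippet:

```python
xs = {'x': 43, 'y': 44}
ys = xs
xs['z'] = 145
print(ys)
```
{'x': 43, 'y': 44, 'z': 145}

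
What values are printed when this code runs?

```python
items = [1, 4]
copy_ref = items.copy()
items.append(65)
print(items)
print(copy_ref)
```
[1, 4, 65]
[1, 4]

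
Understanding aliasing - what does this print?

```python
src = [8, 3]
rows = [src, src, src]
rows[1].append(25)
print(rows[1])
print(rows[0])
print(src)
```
[8, 3, 25]
[8, 3, 25]
[8, 3, 25]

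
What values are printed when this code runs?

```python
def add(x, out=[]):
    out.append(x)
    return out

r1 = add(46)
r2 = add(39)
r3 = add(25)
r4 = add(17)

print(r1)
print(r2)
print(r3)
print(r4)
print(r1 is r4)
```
[46, 39, 25, 17]
[46, 39, 25, 17]
[46, 39, 25, 17]
[46, 39, 25, 17]
True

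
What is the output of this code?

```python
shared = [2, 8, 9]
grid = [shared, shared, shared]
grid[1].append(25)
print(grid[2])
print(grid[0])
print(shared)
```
[2, 8, 9, 25]
[2, 8, 9, 25]
[2, 8, 9, 25]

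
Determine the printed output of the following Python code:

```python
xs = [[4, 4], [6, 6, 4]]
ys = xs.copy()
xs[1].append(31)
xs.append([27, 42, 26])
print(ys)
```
[[4, 4], [6, 6, 4, 31]]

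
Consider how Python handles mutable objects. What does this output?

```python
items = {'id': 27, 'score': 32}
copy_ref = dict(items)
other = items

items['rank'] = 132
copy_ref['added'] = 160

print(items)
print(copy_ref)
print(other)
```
{'id': 27, 'score': 32, 'rank': 132}
{'id': 27, 'score': 32, 'added': 160}
{'id': 27, 'score': 32, 'rank': 132}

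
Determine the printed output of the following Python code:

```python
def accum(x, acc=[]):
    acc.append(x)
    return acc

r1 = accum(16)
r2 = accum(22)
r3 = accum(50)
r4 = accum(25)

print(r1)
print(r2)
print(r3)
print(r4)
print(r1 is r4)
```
[16, 22, 50, 25]
[16, 22, 50, 25]
[16, 22, 50, 25]
[16, 22, 50, 25]
True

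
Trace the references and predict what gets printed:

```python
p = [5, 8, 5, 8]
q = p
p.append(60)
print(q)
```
[5, 8, 5, 8, 60]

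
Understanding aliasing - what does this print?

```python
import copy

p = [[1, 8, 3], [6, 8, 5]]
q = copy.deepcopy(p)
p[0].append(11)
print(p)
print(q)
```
[[1, 8, 3, 11], [6, 8, 5]]
[[1, 8, 3], [6, 8, 5]]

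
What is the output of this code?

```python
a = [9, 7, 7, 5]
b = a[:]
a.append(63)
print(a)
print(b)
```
[9, 7, 7, 5, 63]
[9, 7, 7, 5]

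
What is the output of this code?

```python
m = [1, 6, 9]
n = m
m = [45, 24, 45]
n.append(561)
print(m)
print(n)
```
[45, 24, 45]
[1, 6, 9, 561]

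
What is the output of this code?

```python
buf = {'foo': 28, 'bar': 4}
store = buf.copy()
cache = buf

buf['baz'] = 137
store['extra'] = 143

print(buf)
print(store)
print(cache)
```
{'foo': 28, 'bar': 4, 'baz': 137}
{'foo': 28, 'bar': 4, 'extra': 143}
{'foo': 28, 'bar': 4, 'baz': 137}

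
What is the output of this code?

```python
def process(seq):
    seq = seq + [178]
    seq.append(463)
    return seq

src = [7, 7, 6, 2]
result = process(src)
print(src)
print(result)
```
[7, 7, 6, 2]
[7, 7, 6, 2, 178, 463]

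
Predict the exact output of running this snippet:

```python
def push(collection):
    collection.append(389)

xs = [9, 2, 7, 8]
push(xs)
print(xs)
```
[9, 2, 7, 8, 389]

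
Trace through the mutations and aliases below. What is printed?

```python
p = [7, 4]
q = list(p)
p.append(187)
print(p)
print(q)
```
[7, 4, 187]
[7, 4]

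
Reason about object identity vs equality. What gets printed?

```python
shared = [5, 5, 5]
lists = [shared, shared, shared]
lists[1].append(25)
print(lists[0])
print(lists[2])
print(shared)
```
[5, 5, 5, 25]
[5, 5, 5, 25]
[5, 5, 5, 25]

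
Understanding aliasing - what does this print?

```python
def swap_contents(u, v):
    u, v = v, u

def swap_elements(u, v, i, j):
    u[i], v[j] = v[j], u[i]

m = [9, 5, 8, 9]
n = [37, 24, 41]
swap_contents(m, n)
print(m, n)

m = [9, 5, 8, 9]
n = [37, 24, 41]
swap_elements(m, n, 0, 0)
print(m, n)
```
[9, 5, 8, 9] [37, 24, 41]
[37, 5, 8, 9] [9, 24, 41]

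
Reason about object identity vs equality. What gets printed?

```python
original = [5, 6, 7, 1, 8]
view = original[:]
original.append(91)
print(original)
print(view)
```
[5, 6, 7, 1, 8, 91]
[5, 6, 7, 1, 8]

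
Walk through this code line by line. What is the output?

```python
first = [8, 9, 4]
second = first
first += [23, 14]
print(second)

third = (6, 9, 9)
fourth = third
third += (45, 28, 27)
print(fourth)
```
[8, 9, 4, 23, 14]
(6, 9, 9)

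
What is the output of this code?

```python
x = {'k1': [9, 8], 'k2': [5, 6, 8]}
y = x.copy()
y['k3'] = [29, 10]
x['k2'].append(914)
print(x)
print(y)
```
{'k1': [9, 8], 'k2': [5, 6, 8, 914]}
{'k1': [9, 8], 'k2': [5, 6, 8, 914], 'k3': [29, 10]}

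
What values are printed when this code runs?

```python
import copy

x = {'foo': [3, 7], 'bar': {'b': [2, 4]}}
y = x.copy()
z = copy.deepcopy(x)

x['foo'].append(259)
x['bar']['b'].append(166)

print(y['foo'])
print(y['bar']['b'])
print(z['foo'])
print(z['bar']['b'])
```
[3, 7, 259]
[2, 4, 166]
[3, 7]
[2, 4]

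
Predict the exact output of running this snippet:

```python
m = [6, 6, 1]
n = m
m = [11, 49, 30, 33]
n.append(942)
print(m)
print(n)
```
[11, 49, 30, 33]
[6, 6, 1, 942]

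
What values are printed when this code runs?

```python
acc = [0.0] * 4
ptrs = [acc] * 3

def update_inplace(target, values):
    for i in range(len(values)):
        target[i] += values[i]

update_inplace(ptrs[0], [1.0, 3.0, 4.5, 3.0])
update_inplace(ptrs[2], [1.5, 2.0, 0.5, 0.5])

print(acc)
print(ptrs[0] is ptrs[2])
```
[2.5, 5.0, 5.0, 3.5]
True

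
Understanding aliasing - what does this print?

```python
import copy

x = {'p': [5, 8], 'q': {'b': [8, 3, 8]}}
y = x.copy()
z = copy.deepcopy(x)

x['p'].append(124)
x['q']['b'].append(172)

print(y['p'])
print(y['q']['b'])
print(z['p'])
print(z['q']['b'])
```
[5, 8, 124]
[8, 3, 8, 172]
[5, 8]
[8, 3, 8]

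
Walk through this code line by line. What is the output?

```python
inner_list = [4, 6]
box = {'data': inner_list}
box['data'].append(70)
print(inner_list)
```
[4, 6, 70]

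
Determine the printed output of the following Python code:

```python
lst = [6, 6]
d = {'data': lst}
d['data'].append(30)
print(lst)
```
[6, 6, 30]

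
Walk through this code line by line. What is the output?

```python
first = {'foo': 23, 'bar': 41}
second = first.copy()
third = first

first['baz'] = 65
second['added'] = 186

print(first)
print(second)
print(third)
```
{'foo': 23, 'bar': 41, 'baz': 65}
{'foo': 23, 'bar': 41, 'added': 186}
{'foo': 23, 'bar': 41, 'baz': 65}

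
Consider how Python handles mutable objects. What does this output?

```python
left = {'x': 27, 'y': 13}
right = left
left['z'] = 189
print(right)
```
{'x': 27, 'y': 13, 'z': 189}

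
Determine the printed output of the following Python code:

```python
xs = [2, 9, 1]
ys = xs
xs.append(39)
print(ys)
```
[2, 9, 1, 39]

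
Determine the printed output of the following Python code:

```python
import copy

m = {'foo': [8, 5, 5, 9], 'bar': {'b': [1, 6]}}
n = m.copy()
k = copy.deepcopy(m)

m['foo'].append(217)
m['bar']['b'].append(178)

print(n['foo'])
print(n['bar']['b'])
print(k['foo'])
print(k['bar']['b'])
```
[8, 5, 5, 9, 217]
[1, 6, 178]
[8, 5, 5, 9]
[1, 6]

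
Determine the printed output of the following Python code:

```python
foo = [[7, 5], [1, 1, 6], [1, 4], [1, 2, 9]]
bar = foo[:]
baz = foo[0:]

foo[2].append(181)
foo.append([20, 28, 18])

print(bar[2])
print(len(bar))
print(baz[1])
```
[1, 4, 181]
4
[1, 1, 6]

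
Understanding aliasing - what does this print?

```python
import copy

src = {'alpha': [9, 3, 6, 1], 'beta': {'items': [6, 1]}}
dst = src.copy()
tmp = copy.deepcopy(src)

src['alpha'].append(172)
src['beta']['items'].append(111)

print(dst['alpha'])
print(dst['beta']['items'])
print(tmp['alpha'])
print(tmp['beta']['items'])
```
[9, 3, 6, 1, 172]
[6, 1, 111]
[9, 3, 6, 1]
[6, 1]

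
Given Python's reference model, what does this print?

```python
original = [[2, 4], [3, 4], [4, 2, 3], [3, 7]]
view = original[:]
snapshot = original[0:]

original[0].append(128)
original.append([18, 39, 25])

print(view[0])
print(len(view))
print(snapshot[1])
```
[2, 4, 128]
4
[3, 4]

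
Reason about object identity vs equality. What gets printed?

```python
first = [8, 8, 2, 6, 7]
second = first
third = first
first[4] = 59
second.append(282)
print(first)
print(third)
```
[8, 8, 2, 6, 59, 282]
[8, 8, 2, 6, 59, 282]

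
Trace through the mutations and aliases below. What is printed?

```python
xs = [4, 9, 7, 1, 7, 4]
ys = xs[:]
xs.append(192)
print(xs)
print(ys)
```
[4, 9, 7, 1, 7, 4, 192]
[4, 9, 7, 1, 7, 4]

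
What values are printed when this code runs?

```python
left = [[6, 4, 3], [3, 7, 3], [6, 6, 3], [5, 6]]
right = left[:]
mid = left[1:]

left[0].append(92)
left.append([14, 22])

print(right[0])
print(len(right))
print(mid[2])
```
[6, 4, 3, 92]
4
[5, 6]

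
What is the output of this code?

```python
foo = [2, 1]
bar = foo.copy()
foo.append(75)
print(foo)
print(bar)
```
[2, 1, 75]
[2, 1]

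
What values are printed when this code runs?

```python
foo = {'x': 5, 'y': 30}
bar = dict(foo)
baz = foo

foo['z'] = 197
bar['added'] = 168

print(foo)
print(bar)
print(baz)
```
{'x': 5, 'y': 30, 'z': 197}
{'x': 5, 'y': 30, 'added': 168}
{'x': 5, 'y': 30, 'z': 197}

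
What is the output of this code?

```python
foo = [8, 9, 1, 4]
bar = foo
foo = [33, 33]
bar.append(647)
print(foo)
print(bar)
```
[33, 33]
[8, 9, 1, 4, 647]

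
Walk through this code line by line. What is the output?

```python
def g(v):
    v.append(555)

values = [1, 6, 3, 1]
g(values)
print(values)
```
[1, 6, 3, 1, 555]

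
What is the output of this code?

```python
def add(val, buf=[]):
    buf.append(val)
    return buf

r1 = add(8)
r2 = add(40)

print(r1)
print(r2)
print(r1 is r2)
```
[8, 40]
[8, 40]
True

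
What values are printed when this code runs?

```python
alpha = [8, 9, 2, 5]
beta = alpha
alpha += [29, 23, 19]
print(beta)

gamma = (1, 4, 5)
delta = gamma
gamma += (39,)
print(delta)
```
[8, 9, 2, 5, 29, 23, 19]
(1, 4, 5)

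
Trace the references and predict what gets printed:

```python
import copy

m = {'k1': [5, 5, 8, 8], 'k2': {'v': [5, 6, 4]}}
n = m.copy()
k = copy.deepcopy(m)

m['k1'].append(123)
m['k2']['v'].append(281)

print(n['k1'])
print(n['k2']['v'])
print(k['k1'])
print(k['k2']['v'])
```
[5, 5, 8, 8, 123]
[5, 6, 4, 281]
[5, 5, 8, 8]
[5, 6, 4]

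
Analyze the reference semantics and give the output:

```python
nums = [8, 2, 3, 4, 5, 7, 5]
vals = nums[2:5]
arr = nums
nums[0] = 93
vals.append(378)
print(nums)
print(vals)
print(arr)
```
[93, 2, 3, 4, 5, 7, 5]
[3, 4, 5, 378]
[93, 2, 3, 4, 5, 7, 5]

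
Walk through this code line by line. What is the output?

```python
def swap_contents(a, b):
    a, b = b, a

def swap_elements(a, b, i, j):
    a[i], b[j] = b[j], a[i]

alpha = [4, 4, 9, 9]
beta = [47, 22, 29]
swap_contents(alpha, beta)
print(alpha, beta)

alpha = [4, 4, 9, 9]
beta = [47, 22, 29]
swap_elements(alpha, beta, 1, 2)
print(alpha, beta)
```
[4, 4, 9, 9] [47, 22, 29]
[4, 29, 9, 9] [47, 22, 4]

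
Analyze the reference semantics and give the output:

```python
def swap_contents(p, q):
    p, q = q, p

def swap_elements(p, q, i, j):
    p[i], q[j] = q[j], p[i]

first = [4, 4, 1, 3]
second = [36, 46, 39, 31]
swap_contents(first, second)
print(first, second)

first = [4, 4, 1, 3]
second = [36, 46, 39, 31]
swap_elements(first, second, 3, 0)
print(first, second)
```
[4, 4, 1, 3] [36, 46, 39, 31]
[4, 4, 1, 36] [3, 46, 39, 31]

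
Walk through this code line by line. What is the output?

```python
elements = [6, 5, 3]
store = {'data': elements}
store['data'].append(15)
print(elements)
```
[6, 5, 3, 15]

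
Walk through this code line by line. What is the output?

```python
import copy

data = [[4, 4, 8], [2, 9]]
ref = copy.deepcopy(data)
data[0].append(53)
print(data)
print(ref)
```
[[4, 4, 8, 53], [2, 9]]
[[4, 4, 8], [2, 9]]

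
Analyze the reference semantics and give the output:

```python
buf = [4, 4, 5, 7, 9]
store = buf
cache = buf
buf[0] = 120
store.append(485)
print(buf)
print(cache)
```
[120, 4, 5, 7, 9, 485]
[120, 4, 5, 7, 9, 485]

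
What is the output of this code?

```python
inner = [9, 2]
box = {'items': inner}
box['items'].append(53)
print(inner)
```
[9, 2, 53]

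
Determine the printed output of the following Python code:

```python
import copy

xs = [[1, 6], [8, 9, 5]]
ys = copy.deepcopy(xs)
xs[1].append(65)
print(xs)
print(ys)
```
[[1, 6], [8, 9, 5, 65]]
[[1, 6], [8, 9, 5]]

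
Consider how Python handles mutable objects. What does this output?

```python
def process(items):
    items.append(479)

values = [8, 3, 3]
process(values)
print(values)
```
[8, 3, 3, 479]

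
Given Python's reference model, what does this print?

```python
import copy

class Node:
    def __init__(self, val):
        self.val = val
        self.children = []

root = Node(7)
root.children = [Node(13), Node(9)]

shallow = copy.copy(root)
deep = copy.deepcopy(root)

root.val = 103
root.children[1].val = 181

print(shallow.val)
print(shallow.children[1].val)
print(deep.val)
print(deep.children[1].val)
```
7
181
7
9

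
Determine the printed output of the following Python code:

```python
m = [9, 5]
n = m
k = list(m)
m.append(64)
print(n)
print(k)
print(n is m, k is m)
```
[9, 5, 64]
[9, 5]
True False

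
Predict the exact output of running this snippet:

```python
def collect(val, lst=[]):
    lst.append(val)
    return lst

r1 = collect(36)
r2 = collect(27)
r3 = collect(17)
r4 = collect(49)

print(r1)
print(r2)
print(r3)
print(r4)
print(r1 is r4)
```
[36, 27, 17, 49]
[36, 27, 17, 49]
[36, 27, 17, 49]
[36, 27, 17, 49]
True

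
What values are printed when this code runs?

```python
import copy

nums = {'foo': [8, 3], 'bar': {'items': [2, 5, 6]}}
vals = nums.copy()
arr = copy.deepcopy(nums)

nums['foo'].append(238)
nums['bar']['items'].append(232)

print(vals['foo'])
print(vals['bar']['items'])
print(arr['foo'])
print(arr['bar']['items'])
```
[8, 3, 238]
[2, 5, 6, 232]
[8, 3]
[2, 5, 6]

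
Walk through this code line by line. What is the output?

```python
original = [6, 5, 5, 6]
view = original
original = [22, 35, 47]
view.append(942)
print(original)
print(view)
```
[22, 35, 47]
[6, 5, 5, 6, 942]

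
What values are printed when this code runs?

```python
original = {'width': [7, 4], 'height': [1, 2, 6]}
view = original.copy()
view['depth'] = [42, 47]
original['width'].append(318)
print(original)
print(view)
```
{'width': [7, 4, 318], 'height': [1, 2, 6]}
{'width': [7, 4, 318], 'height': [1, 2, 6], 'depth': [42, 47]}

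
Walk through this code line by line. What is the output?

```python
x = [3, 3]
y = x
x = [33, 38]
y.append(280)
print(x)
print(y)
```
[33, 38]
[3, 3, 280]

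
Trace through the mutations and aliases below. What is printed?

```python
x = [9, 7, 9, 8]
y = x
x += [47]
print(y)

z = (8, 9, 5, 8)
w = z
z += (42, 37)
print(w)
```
[9, 7, 9, 8, 47]
(8, 9, 5, 8)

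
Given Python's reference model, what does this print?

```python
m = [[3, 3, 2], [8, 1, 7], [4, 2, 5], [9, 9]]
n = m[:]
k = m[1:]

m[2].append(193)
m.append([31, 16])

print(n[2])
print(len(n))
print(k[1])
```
[4, 2, 5, 193]
4
[4, 2, 5, 193]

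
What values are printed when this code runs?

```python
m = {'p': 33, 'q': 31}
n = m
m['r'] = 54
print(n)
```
{'p': 33, 'q': 31, 'r': 54}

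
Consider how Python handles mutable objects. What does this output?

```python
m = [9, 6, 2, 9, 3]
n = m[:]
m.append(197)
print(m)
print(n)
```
[9, 6, 2, 9, 3, 197]
[9, 6, 2, 9, 3]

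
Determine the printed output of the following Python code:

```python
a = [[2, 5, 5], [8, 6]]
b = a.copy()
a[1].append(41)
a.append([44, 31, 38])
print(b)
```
[[2, 5, 5], [8, 6, 41]]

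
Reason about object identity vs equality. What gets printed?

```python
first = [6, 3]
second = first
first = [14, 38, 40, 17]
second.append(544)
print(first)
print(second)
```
[14, 38, 40, 17]
[6, 3, 544]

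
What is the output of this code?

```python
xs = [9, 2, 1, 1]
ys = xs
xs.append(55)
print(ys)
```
[9, 2, 1, 1, 55]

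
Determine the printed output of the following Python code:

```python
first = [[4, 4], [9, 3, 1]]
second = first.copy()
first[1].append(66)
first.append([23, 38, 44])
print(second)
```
[[4, 4], [9, 3, 1, 66]]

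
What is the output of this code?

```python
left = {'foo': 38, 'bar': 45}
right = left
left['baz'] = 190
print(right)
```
{'foo': 38, 'bar': 45, 'baz': 190}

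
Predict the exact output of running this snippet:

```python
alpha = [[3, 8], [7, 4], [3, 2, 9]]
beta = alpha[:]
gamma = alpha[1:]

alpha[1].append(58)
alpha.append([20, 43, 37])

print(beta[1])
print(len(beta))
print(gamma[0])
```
[7, 4, 58]
3
[7, 4, 58]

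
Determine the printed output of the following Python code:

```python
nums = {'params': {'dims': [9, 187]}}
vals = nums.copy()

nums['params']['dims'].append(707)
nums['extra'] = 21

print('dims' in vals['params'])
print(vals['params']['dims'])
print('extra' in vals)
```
True
[9, 187, 707]
False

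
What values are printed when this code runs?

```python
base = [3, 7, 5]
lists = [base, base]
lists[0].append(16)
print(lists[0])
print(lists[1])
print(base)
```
[3, 7, 5, 16]
[3, 7, 5, 16]
[3, 7, 5, 16]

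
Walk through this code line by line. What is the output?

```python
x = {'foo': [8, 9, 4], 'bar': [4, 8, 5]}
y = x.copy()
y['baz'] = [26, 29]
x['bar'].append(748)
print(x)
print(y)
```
{'foo': [8, 9, 4], 'bar': [4, 8, 5, 748]}
{'foo': [8, 9, 4], 'bar': [4, 8, 5, 748], 'baz': [26, 29]}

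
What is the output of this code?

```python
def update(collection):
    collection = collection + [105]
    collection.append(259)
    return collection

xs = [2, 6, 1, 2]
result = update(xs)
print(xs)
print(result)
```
[2, 6, 1, 2]
[2, 6, 1, 2, 105, 259]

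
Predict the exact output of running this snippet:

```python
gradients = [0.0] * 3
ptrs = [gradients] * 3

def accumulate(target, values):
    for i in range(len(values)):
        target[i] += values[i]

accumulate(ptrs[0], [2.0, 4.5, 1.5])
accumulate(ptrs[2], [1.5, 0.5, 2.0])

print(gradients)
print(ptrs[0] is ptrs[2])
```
[3.5, 5.0, 3.5]
True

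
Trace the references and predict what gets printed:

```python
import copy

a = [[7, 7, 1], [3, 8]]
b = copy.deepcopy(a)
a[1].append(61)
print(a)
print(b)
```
[[7, 7, 1], [3, 8, 61]]
[[7, 7, 1], [3, 8]]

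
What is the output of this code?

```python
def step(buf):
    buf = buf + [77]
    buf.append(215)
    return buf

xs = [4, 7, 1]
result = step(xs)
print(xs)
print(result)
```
[4, 7, 1]
[4, 7, 1, 77, 215]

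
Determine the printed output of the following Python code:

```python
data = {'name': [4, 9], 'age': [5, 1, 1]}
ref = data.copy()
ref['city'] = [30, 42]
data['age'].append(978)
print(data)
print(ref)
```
{'name': [4, 9], 'age': [5, 1, 1, 978]}
{'name': [4, 9], 'age': [5, 1, 1, 978], 'city': [30, 42]}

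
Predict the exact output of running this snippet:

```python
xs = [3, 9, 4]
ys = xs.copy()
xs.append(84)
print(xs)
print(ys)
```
[3, 9, 4, 84]
[3, 9, 4]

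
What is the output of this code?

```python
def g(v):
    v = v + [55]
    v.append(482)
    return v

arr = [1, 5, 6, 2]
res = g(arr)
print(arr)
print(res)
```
[1, 5, 6, 2]
[1, 5, 6, 2, 55, 482]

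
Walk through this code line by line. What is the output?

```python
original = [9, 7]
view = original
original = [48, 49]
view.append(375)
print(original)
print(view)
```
[48, 49]
[9, 7, 375]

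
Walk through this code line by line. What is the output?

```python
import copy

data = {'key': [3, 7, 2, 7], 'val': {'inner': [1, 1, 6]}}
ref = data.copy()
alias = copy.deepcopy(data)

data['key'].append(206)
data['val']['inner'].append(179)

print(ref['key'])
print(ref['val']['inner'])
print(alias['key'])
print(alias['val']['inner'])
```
[3, 7, 2, 7, 206]
[1, 1, 6, 179]
[3, 7, 2, 7]
[1, 1, 6]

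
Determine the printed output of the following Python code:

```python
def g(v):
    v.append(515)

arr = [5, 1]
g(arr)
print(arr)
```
[5, 1, 515]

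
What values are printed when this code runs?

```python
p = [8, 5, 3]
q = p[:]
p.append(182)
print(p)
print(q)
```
[8, 5, 3, 182]
[8, 5, 3]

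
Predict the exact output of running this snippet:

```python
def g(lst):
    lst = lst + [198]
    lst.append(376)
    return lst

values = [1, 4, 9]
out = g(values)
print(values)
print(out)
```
[1, 4, 9]
[1, 4, 9, 198, 376]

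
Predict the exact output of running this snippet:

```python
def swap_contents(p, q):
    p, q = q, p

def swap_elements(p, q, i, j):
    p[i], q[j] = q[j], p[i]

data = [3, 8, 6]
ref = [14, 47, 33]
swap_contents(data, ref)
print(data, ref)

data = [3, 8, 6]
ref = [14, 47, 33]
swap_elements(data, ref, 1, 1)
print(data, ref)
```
[3, 8, 6] [14, 47, 33]
[3, 47, 6] [14, 8, 33]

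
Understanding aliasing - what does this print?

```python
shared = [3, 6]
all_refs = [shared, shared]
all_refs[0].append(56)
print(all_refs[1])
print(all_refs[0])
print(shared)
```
[3, 6, 56]
[3, 6, 56]
[3, 6, 56]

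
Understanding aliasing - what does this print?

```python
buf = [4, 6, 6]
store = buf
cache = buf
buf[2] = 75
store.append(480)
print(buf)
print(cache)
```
[4, 6, 75, 480]
[4, 6, 75, 480]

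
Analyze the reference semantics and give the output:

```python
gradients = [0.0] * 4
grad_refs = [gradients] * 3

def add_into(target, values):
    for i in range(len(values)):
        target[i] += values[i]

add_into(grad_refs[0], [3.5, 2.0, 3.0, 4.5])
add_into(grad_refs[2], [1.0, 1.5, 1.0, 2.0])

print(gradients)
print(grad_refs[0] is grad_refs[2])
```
[4.5, 3.5, 4.0, 6.5]
True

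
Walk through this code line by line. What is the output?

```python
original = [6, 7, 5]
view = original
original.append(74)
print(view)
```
[6, 7, 5, 74]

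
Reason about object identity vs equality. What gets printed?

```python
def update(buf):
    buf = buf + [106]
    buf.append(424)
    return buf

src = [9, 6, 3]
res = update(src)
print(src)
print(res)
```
[9, 6, 3]
[9, 6, 3, 106, 424]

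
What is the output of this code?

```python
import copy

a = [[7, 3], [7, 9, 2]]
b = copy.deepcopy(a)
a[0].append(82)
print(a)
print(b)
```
[[7, 3, 82], [7, 9, 2]]
[[7, 3], [7, 9, 2]]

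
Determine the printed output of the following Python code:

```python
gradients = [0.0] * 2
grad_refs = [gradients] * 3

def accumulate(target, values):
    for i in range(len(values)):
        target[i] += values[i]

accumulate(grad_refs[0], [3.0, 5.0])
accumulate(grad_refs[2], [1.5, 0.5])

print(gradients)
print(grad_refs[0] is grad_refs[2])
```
[4.5, 5.5]
True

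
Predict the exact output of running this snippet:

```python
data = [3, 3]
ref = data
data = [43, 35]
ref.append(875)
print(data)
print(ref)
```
[43, 35]
[3, 3, 875]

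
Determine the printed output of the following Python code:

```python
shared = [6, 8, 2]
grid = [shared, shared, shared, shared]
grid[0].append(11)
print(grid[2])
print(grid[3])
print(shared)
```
[6, 8, 2, 11]
[6, 8, 2, 11]
[6, 8, 2, 11]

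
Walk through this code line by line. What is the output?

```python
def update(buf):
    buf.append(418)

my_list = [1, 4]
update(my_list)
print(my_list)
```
[1, 4, 418]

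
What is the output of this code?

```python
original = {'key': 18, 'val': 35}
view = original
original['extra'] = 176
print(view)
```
{'key': 18, 'val': 35, 'extra': 176}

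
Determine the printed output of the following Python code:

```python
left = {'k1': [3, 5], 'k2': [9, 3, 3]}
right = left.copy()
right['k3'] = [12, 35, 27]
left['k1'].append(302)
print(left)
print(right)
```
{'k1': [3, 5, 302], 'k2': [9, 3, 3]}
{'k1': [3, 5, 302], 'k2': [9, 3, 3], 'k3': [12, 35, 27]}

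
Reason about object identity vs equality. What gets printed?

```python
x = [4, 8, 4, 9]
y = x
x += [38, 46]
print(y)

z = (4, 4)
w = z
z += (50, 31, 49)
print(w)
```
[4, 8, 4, 9, 38, 46]
(4, 4)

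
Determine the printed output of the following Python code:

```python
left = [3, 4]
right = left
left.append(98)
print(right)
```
[3, 4, 98]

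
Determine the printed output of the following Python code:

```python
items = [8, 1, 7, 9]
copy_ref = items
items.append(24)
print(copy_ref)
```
[8, 1, 7, 9, 24]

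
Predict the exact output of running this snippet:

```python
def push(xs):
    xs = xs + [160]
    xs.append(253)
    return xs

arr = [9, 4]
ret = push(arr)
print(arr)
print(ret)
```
[9, 4]
[9, 4, 160, 253]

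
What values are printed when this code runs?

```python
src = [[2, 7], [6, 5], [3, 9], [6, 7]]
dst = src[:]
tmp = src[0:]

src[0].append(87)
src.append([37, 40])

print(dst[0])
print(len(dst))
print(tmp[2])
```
[2, 7, 87]
4
[3, 9]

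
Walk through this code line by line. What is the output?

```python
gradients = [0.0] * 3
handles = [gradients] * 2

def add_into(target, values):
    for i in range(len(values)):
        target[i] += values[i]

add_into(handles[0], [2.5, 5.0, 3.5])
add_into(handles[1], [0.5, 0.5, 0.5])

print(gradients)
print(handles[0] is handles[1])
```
[3.0, 5.5, 4.0]
True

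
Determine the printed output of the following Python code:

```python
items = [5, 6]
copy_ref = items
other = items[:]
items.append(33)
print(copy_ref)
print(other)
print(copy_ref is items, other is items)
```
[5, 6, 33]
[5, 6]
True False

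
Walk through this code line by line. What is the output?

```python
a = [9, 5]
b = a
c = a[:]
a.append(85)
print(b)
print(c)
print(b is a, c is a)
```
[9, 5, 85]
[9, 5]
True False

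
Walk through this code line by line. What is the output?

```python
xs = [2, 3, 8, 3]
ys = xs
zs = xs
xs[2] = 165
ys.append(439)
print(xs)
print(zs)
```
[2, 3, 165, 3, 439]
[2, 3, 165, 3, 439]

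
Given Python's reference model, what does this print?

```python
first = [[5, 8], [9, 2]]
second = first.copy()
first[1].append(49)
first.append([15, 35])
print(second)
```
[[5, 8], [9, 2, 49]]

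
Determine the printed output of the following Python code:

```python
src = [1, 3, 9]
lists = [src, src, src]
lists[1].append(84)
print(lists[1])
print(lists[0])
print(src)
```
[1, 3, 9, 84]
[1, 3, 9, 84]
[1, 3, 9, 84]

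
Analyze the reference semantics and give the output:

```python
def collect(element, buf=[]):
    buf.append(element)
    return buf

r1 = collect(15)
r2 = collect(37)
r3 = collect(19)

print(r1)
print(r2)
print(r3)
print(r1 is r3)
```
[15, 37, 19]
[15, 37, 19]
[15, 37, 19]
True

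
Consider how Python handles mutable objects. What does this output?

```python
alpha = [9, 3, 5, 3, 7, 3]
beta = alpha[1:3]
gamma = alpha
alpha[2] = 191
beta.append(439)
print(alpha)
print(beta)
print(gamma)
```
[9, 3, 191, 3, 7, 3]
[3, 5, 439]
[9, 3, 191, 3, 7, 3]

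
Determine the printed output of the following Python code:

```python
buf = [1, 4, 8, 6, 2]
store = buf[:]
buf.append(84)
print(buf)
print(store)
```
[1, 4, 8, 6, 2, 84]
[1, 4, 8, 6, 2]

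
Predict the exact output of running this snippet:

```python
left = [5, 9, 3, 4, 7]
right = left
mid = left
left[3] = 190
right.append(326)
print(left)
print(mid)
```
[5, 9, 3, 190, 7, 326]
[5, 9, 3, 190, 7, 326]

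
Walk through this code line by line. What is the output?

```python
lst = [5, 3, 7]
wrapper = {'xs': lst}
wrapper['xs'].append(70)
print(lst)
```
[5, 3, 7, 70]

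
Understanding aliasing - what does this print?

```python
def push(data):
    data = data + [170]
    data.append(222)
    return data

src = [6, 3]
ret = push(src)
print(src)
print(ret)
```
[6, 3]
[6, 3, 170, 222]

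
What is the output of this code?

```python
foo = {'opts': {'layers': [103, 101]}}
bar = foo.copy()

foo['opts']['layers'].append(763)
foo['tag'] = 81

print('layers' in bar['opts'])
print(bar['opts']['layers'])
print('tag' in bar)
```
True
[103, 101, 763]
False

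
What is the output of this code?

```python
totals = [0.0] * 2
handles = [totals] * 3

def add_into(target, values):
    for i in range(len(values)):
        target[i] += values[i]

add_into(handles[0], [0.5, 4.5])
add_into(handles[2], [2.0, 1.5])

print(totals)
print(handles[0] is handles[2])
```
[2.5, 6.0]
True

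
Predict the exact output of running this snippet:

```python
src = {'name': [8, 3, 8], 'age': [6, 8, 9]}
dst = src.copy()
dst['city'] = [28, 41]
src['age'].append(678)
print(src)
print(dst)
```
{'name': [8, 3, 8], 'age': [6, 8, 9, 678]}
{'name': [8, 3, 8], 'age': [6, 8, 9, 678], 'city': [28, 41]}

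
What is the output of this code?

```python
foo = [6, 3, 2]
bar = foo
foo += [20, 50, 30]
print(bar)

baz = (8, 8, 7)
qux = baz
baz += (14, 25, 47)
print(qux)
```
[6, 3, 2, 20, 50, 30]
(8, 8, 7)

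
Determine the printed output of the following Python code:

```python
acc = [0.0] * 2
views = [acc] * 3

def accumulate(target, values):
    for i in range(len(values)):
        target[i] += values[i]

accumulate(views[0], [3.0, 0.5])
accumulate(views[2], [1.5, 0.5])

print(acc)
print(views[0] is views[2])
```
[4.5, 1.0]
True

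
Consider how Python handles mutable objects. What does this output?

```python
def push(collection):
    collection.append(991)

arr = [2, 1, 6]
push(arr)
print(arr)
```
[2, 1, 6, 991]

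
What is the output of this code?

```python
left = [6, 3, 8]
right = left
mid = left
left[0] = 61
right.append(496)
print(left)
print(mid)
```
[61, 3, 8, 496]
[61, 3, 8, 496]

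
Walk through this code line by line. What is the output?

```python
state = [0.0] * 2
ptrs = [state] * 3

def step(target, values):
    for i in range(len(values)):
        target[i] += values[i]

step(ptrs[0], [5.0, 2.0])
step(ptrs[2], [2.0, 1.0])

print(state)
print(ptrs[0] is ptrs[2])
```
[7.0, 3.0]
True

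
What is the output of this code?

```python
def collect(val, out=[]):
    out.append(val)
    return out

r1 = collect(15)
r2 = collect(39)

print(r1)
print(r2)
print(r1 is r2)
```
[15, 39]
[15, 39]
True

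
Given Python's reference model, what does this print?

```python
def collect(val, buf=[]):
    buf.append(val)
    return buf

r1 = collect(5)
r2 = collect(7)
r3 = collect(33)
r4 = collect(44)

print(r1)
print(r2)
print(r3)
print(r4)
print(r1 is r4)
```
[5, 7, 33, 44]
[5, 7, 33, 44]
[5, 7, 33, 44]
[5, 7, 33, 44]
True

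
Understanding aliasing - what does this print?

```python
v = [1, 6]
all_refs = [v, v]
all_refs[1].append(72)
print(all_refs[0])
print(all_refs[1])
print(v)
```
[1, 6, 72]
[1, 6, 72]
[1, 6, 72]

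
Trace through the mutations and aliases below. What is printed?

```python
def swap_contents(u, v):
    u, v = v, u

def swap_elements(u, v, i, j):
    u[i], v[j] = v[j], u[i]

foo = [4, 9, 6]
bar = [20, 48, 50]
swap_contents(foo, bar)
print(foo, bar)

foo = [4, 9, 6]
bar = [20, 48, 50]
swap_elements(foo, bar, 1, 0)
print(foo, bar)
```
[4, 9, 6] [20, 48, 50]
[4, 20, 6] [9, 48, 50]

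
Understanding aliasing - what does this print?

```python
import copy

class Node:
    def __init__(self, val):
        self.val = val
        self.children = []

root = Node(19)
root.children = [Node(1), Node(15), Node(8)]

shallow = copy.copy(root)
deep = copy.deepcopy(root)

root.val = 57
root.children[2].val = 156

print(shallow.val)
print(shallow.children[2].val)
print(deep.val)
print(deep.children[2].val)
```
19
156
19
8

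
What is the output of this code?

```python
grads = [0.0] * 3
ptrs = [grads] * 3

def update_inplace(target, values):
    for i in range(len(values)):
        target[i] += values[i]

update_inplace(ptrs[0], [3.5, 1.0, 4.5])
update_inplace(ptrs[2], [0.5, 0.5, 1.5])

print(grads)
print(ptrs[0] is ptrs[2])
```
[4.0, 1.5, 6.0]
True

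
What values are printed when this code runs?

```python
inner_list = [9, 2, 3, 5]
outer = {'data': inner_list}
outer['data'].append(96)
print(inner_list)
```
[9, 2, 3, 5, 96]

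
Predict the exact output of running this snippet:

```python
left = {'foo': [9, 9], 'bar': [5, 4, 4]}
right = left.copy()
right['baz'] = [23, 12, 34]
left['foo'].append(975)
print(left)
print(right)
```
{'foo': [9, 9, 975], 'bar': [5, 4, 4]}
{'foo': [9, 9, 975], 'bar': [5, 4, 4], 'baz': [23, 12, 34]}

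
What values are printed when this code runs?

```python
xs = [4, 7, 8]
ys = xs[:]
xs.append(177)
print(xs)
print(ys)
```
[4, 7, 8, 177]
[4, 7, 8]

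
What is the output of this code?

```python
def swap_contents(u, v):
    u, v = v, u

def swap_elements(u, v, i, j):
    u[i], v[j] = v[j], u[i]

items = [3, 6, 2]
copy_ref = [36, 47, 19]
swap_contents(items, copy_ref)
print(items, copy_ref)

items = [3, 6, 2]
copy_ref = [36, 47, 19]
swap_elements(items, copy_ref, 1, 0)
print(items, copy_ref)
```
[3, 6, 2] [36, 47, 19]
[3, 36, 2] [6, 47, 19]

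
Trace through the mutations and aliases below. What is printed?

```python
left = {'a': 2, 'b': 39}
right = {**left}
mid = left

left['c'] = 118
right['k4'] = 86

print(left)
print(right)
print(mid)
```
{'a': 2, 'b': 39, 'c': 118}
{'a': 2, 'b': 39, 'k4': 86}
{'a': 2, 'b': 39, 'c': 118}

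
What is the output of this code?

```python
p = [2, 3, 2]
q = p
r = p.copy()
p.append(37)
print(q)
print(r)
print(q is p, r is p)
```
[2, 3, 2, 37]
[2, 3, 2]
True False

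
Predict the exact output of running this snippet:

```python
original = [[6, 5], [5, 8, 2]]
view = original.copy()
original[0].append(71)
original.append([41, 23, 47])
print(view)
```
[[6, 5, 71], [5, 8, 2]]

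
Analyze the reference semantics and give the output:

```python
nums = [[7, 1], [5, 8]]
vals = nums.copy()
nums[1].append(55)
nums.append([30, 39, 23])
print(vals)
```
[[7, 1], [5, 8, 55]]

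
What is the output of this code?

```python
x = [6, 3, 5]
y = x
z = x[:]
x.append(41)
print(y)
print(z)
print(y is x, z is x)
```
[6, 3, 5, 41]
[6, 3, 5]
True False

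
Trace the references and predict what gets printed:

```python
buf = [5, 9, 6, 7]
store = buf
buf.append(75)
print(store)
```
[5, 9, 6, 7, 75]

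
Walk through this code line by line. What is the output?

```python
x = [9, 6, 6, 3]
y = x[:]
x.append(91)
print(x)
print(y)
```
[9, 6, 6, 3, 91]
[9, 6, 6, 3]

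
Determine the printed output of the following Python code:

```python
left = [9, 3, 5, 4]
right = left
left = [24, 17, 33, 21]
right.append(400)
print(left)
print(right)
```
[24, 17, 33, 21]
[9, 3, 5, 4, 400]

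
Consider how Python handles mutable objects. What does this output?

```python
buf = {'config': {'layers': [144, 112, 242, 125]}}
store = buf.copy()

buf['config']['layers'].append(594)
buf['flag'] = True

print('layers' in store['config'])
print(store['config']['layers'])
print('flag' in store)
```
True
[144, 112, 242, 125, 594]
False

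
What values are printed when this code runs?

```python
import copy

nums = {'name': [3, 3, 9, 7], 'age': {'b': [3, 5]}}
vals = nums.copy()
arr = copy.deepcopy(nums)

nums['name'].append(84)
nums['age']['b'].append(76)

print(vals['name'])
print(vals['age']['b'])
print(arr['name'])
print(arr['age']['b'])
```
[3, 3, 9, 7, 84]
[3, 5, 76]
[3, 3, 9, 7]
[3, 5]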